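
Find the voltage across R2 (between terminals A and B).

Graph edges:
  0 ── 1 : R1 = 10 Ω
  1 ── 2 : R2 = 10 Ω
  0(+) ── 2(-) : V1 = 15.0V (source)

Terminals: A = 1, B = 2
R1 and R2 are in series across V1 (node 0 → node 1 → node 2), and the output A–B is taken across R2, so this is a voltage divider.
Series current: I = V1/(R1 + R2) = 15/(10 + 10) = 15/20 = 0.75 A
V_R2 = I × R2 = V1 × R2/(R1 + R2) = 15 × 10/20 = 7.5 V

Final answer: 7.5 V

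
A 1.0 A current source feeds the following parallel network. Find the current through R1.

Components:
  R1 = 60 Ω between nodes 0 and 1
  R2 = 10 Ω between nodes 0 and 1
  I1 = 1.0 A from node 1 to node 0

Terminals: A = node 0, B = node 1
All resistors sit directly between nodes 0 and 1, so they are in parallel and share one voltage V; the full source current 1 A splits among them.
1/R_par = 1/60 + 1/10 = 0.1167 S  =>  R_par = 8.571 Ω
V = I × R_par = 1 × 8.571 = 8.571 V
I_R1 = V/R1 = 8.571/60 = 0.1429 A

Final answer: 0.1429 A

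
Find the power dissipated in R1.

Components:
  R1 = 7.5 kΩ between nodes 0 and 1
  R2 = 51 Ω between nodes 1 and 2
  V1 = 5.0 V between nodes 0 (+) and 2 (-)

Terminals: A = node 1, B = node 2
Nodal analysis, taking node 2 as the 0 V reference.
Source V1 fixes V_0 = 5 V.
KCL at each unknown node (sum of currents leaving = 0; resistances in Ω):
  Node 1: (V_1 - 5)/7500 + (V_1 - 0)/51 = 0
Collecting terms: 0.01974 × V_1 = 0.0006667  =>  V_1 = 0.03377 V
I_R1 = (V_0 - V_1)/R1 = (5 - 0.03377)/7500 = 0.0006622 A
P_R1 = I_R1² × R1 = (0.0006622)² × 7500 = 0.003288 W

Final answer: 0.003288 W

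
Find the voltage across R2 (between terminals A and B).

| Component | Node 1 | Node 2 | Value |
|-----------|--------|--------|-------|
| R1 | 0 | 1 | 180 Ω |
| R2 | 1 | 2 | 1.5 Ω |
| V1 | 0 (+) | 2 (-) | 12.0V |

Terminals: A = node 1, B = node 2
R1 and R2 are in series across V1 (node 0 → node 1 → node 2), and the output A–B is taken across R2, so this is a voltage divider.
Series current: I = V1/(R1 + R2) = 12/(180 + 1.5) = 12/181.5 = 0.06612 A
V_R2 = I × R2 = V1 × R2/(R1 + R2) = 12 × 1.5/181.5 = 0.09917 V

Final answer: 0.09917 V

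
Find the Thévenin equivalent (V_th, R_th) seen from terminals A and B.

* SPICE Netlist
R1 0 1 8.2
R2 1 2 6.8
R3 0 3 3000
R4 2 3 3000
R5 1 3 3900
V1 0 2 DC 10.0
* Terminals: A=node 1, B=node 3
Step 1 — V_th is the open-circuit voltage V_A - V_B (nothing connected across the terminals).
Nodal analysis, taking node 2 as the 0 V reference.
Source V1 fixes V_0 = 10 V.
KCL at each unknown node (sum of currents leaving = 0; resistances in Ω):
  Node 1: (V_1 - 10)/8.2 + (V_1 - 0)/6.8 + (V_1 - V_3)/3900 = 0
  Node 3: (V_3 - 10)/3000 + (V_3 - 0)/3000 + (V_3 - V_1)/3900 = 0
Collecting terms (coefficients in siemens):
  0.2693·V_1 - 0.0002564·V_3 = 1.22
  0.0009231·V_3 - 0.0002564·V_1 = 0.003333
Determinant D = (0.2693)(0.0009231) - (-0.0002564)(-0.0002564) = 0.0002485
V_1 = [(1.22)(0.0009231) - (-0.0002564)(0.003333)]/D = 4.534 V
V_3 = [(0.2693)(0.003333) - (1.22)(-0.0002564)]/D = 4.87 V
V_th = V_1 - V_3 = 4.534 - 4.87 = -0.3368 V
Step 2 — R_th: zero the source — replace V1 by a short circuit (node 2 merges into node 0) — and find the resistance seen between A (node 1) and B (node 3).
Reduce the network between node 1 (A) and node 3 (B) by series/parallel combination:
  Rp1 = R1 ‖ R2 (parallel, both between nodes 0 and 1) = 1/(1/8.2 + 1/6.8) = 3.717 Ω
  Rp2 = R3 ‖ R4 (parallel, both between nodes 0 and 3) = 1/(1/3000 + 1/3000) = 1500 Ω
  Rs1 = Rp1 + Rp2 (series, joined only at node 0) = 3.717 + 1500 = 1504 Ω
  Rp3 = R5 ‖ Rs1 (parallel, both between nodes 1 and 3) = 1/(1/3900 + 1/1504) = 1085 Ω
R_th = 1.085 kΩ

Final answer: V_th = -0.3368 V, R_th = 1.085 kΩ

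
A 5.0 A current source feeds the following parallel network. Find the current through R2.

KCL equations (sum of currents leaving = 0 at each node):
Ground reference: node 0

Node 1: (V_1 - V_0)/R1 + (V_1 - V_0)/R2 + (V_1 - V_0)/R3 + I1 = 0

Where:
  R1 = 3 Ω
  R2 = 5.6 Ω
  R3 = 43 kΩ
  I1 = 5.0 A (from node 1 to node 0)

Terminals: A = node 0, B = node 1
All resistors sit directly between nodes 0 and 1, so they are in parallel and share one voltage V; the full source current 5 A splits among them.
1/R_par = 1/3 + 1/5.6 + 1/43000 = 0.5119 S  =>  R_par = 1.953 Ω
V = I × R_par = 5 × 1.953 = 9.767 V
I_R2 = V/R2 = 9.767/5.6 = 1.744 A

Final answer: 1.744 A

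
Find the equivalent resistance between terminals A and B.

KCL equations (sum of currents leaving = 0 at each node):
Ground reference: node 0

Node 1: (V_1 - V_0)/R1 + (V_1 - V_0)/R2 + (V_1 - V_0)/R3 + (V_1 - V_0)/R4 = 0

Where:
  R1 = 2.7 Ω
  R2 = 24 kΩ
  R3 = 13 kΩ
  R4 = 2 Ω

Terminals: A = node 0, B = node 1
Reduce the network between node 0 (A) and node 1 (B) by series/parallel combination:
  Rp1 = R1 ‖ R2 ‖ R3 ‖ R4 (parallel, all between nodes 0 and 1) = 1/(1/2.7 + 1/24000 + 1/13000 + 1/2) = 1.149 Ω
R_eq = 1.149 Ω

Final answer: 1.149 Ω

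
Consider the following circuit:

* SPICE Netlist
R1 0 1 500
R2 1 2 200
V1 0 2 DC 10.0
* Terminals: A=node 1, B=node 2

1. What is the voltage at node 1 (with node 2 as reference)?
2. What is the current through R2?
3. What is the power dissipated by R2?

Nodal analysis, taking node 2 as the 0 V reference.
Source V1 fixes V_0 = 10 V.
KCL at each unknown node (sum of currents leaving = 0; resistances in Ω):
  Node 1: (V_1 - 10)/500 + (V_1 - 0)/200 = 0
Collecting terms: 0.007 × V_1 = 0.02  =>  V_1 = 2.857 V
Part 1:
  Read off the nodal solution: V_1 = 2.857 V
Part 2:
  I_R2 = (V_1 - V_2)/R2 = (2.857 - 0)/200 = 0.01429 A
  Magnitude: I_R2 = 0.01429 A
Part 3:
  I_R2 = (V_1 - V_2)/R2 = (2.857 - 0)/200 = 0.01429 A
  P_R2 = I_R2² × R2 = (0.01429)² × 200 = 0.04082 W

Final answers:
1. V_1 = 2.857 V
2. I_R2 = 0.01429 A
3. P_R2 = 0.04082 W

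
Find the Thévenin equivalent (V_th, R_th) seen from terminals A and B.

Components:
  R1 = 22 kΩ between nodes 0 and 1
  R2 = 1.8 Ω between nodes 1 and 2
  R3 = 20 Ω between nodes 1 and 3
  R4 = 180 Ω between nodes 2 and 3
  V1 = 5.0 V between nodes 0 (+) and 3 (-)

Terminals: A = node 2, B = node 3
Step 1 — V_th is the open-circuit voltage V_A - V_B (nothing connected across the terminals).
Nodal analysis, taking node 3 as the 0 V reference.
Source V1 fixes V_0 = 5 V.
KCL at each unknown node (sum of currents leaving = 0; resistances in Ω):
  Node 1: (V_1 - 5)/22000 + (V_1 - V_2)/1.8 + (V_1 - 0)/20 = 0
  Node 2: (V_2 - V_1)/1.8 + (V_2 - 0)/180 = 0
Collecting terms (coefficients in siemens):
  0.6056·V_1 - 0.5556·V_2 = 0.0002273
  0.5611·V_2 - 0.5556·V_1 = 0
Determinant D = (0.6056)(0.5611) - (-0.5556)(-0.5556) = 0.03117
V_1 = [(0.0002273)(0.5611) - (-0.5556)(0)]/D = 0.004092 V
V_2 = [(0.6056)(0) - (0.0002273)(-0.5556)]/D = 0.004051 V
V_th = V_2 - V_3 = 0.004051 - 0 = 0.004051 V
Step 2 — R_th: zero the source — replace V1 by a short circuit (node 3 merges into node 0) — and find the resistance seen between A (node 2) and B (node 0).
Reduce the network between node 2 (A) and node 0 (B) by series/parallel combination:
  Rp1 = R1 ‖ R3 (parallel, both between nodes 0 and 1) = 1/(1/22000 + 1/20) = 19.98 Ω
  Rs1 = R2 + Rp1 (series, joined only at node 1) = 1.8 + 19.98 = 21.78 Ω
  Rp2 = R4 ‖ Rs1 (parallel, both between nodes 0 and 2) = 1/(1/180 + 1/21.78) = 19.43 Ω
R_th = 19.43 Ω

Final answer: V_th = 0.004051 V, R_th = 19.43 Ω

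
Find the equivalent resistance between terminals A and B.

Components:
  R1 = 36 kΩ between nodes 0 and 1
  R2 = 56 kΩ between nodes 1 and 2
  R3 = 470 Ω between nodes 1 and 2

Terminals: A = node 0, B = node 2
Reduce the network between node 0 (A) and node 2 (B) by series/parallel combination:
  Rp1 = R2 ‖ R3 (parallel, both between nodes 1 and 2) = 1/(1/56000 + 1/470) = 466.1 Ω
  Rs1 = R1 + Rp1 (series, joined only at node 1) = 36000 + 466.1 = 36470 Ω
R_eq = 36.47 kΩ

Final answer: 36.47 kΩ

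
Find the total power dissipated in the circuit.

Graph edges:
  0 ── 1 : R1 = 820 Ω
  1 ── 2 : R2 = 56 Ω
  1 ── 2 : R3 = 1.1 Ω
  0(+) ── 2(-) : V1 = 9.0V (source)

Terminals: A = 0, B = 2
Nodal analysis, taking node 2 as the 0 V reference.
Source V1 fixes V_0 = 9 V.
KCL at each unknown node (sum of currents leaving = 0; resistances in Ω):
  Node 1: (V_1 - 9)/820 + (V_1 - 0)/56 + (V_1 - 0)/1.1 = 0
Collecting terms: 0.9282 × V_1 = 0.01098  =>  V_1 = 0.01183 V
Power in each resistor, P = (ΔV)²/R:
  P_R1 = (9 - 0.01183)²/820 = 0.09852 W
  P_R2 = (0.01183 - 0)²/56 = 0.000002497 W
  P_R3 = (0.01183 - 0)²/1.1 = 0.0001271 W
P_total = P_R1 + P_R2 + P_R3 = 0.09865 W

Final answer: 0.09865 W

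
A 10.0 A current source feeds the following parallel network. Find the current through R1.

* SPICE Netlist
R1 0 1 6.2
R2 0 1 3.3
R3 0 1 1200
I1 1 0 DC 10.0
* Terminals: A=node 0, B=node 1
All resistors sit directly between nodes 0 and 1, so they are in parallel and share one voltage V; the full source current 10 A splits among them.
1/R_par = 1/6.2 + 1/3.3 + 1/1200 = 0.4652 S  =>  R_par = 2.15 Ω
V = I × R_par = 10 × 2.15 = 21.5 V
I_R1 = V/R1 = 21.5/6.2 = 3.467 A

Final answer: 3.467 A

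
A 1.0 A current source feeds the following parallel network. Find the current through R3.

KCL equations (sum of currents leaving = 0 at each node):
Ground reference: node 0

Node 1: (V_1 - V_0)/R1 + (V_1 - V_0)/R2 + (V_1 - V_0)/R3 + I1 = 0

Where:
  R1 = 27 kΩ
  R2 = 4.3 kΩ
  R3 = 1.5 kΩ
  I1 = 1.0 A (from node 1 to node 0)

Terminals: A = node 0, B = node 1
All resistors sit directly between nodes 0 and 1, so they are in parallel and share one voltage V; the full source current 1 A splits among them.
1/R_par = 1/27000 + 1/4300 + 1/1500 = 0.0009363 S  =>  R_par = 1068 Ω
V = I × R_par = 1 × 1068 = 1068 V
I_R3 = V/R3 = 1068/1500 = 0.7121 A

Final answer: 0.7121 A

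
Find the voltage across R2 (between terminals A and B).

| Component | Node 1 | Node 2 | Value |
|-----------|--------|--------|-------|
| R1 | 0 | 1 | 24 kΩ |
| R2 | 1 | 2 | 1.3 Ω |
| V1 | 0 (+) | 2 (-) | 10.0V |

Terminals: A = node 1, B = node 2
R1 and R2 are in series across V1 (node 0 → node 1 → node 2), and the output A–B is taken across R2, so this is a voltage divider.
Series current: I = V1/(R1 + R2) = 10/(24000 + 1.3) = 10/24000 = 0.0004166 A
V_R2 = I × R2 = V1 × R2/(R1 + R2) = 10 × 1.3/24000 = 0.0005416 V

Final answer: 0.0005416 V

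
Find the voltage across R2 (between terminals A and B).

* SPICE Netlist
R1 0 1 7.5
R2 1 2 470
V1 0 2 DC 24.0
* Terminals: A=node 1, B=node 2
R1 and R2 are in series across V1 (node 0 → node 1 → node 2), and the output A–B is taken across R2, so this is a voltage divider.
Series current: I = V1/(R1 + R2) = 24/(7.5 + 470) = 24/477.5 = 0.05026 A
V_R2 = I × R2 = V1 × R2/(R1 + R2) = 24 × 470/477.5 = 23.62 V

Final answer: 23.62 V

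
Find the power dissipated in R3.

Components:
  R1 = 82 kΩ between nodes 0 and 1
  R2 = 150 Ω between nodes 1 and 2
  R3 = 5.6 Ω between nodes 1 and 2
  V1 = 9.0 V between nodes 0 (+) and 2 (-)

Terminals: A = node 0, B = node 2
Nodal analysis, taking node 2 as the 0 V reference.
Source V1 fixes V_0 = 9 V.
KCL at each unknown node (sum of currents leaving = 0; resistances in Ω):
  Node 1: (V_1 - 9)/82000 + (V_1 - 0)/150 + (V_1 - 0)/5.6 = 0
Collecting terms: 0.1853 × V_1 = 0.0001098  =>  V_1 = 0.0005925 V
I_R3 = (V_1 - V_2)/R3 = (0.0005925 - 0)/5.6 = 0.0001058 A
P_R3 = I_R3² × R3 = (0.0001058)² × 5.6 = 0.00000006268 W

Final answer: 6.268e-08 W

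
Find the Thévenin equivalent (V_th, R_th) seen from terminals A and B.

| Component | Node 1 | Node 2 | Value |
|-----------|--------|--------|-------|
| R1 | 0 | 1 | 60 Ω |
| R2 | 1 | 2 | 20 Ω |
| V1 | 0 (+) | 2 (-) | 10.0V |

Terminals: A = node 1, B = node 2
Step 1 — V_th is the open-circuit voltage V_A - V_B (nothing connected across the terminals).
Nodal analysis, taking node 2 as the 0 V reference.
Source V1 fixes V_0 = 10 V.
KCL at each unknown node (sum of currents leaving = 0; resistances in Ω):
  Node 1: (V_1 - 10)/60 + (V_1 - 0)/20 = 0
Collecting terms: 0.06667 × V_1 = 0.1667  =>  V_1 = 2.5 V
V_th = V_1 - V_2 = 2.5 - 0 = 2.5 V
Step 2 — R_th: zero the source — replace V1 by a short circuit (node 2 merges into node 0) — and find the resistance seen between A (node 1) and B (node 0).
Reduce the network between node 1 (A) and node 0 (B) by series/parallel combination:
  Rp1 = R1 ‖ R2 (parallel, both between nodes 0 and 1) = 1/(1/60 + 1/20) = 15 Ω
R_th = 15 Ω

Final answer: V_th = 2.5 V, R_th = 15 Ω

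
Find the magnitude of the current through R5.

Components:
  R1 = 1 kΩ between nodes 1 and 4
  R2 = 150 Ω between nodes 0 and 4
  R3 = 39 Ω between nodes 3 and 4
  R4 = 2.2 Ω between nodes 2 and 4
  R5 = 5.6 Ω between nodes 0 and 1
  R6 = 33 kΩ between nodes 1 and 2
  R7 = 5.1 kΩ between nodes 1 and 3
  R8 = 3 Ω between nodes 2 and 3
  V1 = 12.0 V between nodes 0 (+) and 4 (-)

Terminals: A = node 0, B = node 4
Nodal analysis, taking node 4 as the 0 V reference.
Source V1 fixes V_0 = 12 V.
KCL at each unknown node (sum of currents leaving = 0; resistances in Ω):
  Node 1: (V_1 - 0)/1000 + (V_1 - 12)/5.6 + (V_1 - V_2)/33000 + (V_1 - V_3)/5100 = 0
  Node 2: (V_2 - 0)/2.2 + (V_2 - V_1)/33000 + (V_2 - V_3)/3 = 0
  Node 3: (V_3 - 0)/39 + (V_3 - V_1)/5100 + (V_3 - V_2)/3 = 0
Collecting terms (coefficients in siemens):
  0.1798·V_1 - 0.0000303·V_2 - 0.0001961·V_3 = 2.143
  0.7879·V_2 - 0.0000303·V_1 - 0.3333·V_3 = 0
  0.3592·V_3 - 0.0001961·V_1 - 0.3333·V_2 = 0
Solving these 3 simultaneous equations (Gaussian elimination) gives:
  V_1 = 11.92 V, V_2 = 0.005287 V, V_3 = 0.01141 V
I_R5 = (V_0 - V_1)/R5 = (12 - 11.92)/5.6 = 0.01461 A
|I_R5| = 0.01461 A

Final answer: |I_R5| = 0.01461 A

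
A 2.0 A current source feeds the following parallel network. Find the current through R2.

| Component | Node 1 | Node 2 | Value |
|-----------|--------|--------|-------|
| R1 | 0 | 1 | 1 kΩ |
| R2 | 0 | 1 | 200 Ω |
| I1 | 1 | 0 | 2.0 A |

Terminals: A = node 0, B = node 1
All resistors sit directly between nodes 0 and 1, so they are in parallel and share one voltage V; the full source current 2 A splits among them.
1/R_par = 1/1000 + 1/200 = 0.006 S  =>  R_par = 166.7 Ω
V = I × R_par = 2 × 166.7 = 333.3 V
I_R2 = V/R2 = 333.3/200 = 1.667 A

Final answer: 1.667 A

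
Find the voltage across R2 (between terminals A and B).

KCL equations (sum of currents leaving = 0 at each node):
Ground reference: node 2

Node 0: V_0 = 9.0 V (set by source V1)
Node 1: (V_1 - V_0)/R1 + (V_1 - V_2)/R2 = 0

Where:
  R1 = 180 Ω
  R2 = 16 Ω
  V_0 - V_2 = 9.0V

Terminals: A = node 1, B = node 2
R1 and R2 are in series across V1 (node 0 → node 1 → node 2), and the output A–B is taken across R2, so this is a voltage divider.
Series current: I = V1/(R1 + R2) = 9/(180 + 16) = 9/196 = 0.04592 A
V_R2 = I × R2 = V1 × R2/(R1 + R2) = 9 × 16/196 = 0.7347 V

Final answer: 0.7347 V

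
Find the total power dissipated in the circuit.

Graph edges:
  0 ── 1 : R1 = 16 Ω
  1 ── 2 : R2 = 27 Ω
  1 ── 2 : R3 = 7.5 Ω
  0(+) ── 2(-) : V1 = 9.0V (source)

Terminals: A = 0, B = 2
Nodal analysis, taking node 2 as the 0 V reference.
Source V1 fixes V_0 = 9 V.
KCL at each unknown node (sum of currents leaving = 0; resistances in Ω):
  Node 1: (V_1 - 9)/16 + (V_1 - 0)/27 + (V_1 - 0)/7.5 = 0
Collecting terms: 0.2329 × V_1 = 0.5625  =>  V_1 = 2.416 V
Power in each resistor, P = (ΔV)²/R:
  P_R1 = (9 - 2.416)²/16 = 2.71 W
  P_R2 = (2.416 - 0)²/27 = 0.2161 W
  P_R3 = (2.416 - 0)²/7.5 = 0.778 W
P_total = P_R1 + P_R2 + P_R3 = 3.704 W

Final answer: 3.704 W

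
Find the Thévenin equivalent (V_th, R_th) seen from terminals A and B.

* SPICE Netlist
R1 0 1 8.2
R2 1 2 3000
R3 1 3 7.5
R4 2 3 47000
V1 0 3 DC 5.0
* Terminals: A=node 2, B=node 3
Step 1 — V_th is the open-circuit voltage V_A - V_B (nothing connected across the terminals).
Nodal analysis, taking node 3 as the 0 V reference.
Source V1 fixes V_0 = 5 V.
KCL at each unknown node (sum of currents leaving = 0; resistances in Ω):
  Node 1: (V_1 - 5)/8.2 + (V_1 - V_2)/3000 + (V_1 - 0)/7.5 = 0
  Node 2: (V_2 - V_1)/3000 + (V_2 - 0)/47000 = 0
Collecting terms (coefficients in siemens):
  0.2556·V_1 - 0.0003333·V_2 = 0.6098
  0.0003546·V_2 - 0.0003333·V_1 = 0
Determinant D = (0.2556)(0.0003546) - (-0.0003333)(-0.0003333) = 0.00009053
V_1 = [(0.6098)(0.0003546) - (-0.0003333)(0)]/D = 2.388 V
V_2 = [(0.2556)(0) - (0.6098)(-0.0003333)]/D = 2.245 V
V_th = V_2 - V_3 = 2.245 - 0 = 2.245 V
Step 2 — R_th: zero the source — replace V1 by a short circuit (node 3 merges into node 0) — and find the resistance seen between A (node 2) and B (node 0).
Reduce the network between node 2 (A) and node 0 (B) by series/parallel combination:
  Rp1 = R1 ‖ R3 (parallel, both between nodes 0 and 1) = 1/(1/8.2 + 1/7.5) = 3.917 Ω
  Rs1 = R2 + Rp1 (series, joined only at node 1) = 3000 + 3.917 = 3004 Ω
  Rp2 = R4 ‖ Rs1 (parallel, both between nodes 0 and 2) = 1/(1/47000 + 1/3004) = 2823 Ω
R_th = 2.823 kΩ

Final answer: V_th = 2.245 V, R_th = 2.823 kΩ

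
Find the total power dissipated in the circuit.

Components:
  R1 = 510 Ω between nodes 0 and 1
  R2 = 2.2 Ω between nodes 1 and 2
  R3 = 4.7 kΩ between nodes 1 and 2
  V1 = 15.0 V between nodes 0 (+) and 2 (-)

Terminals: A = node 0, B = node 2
Nodal analysis, taking node 2 as the 0 V reference.
Source V1 fixes V_0 = 15 V.
KCL at each unknown node (sum of currents leaving = 0; resistances in Ω):
  Node 1: (V_1 - 15)/510 + (V_1 - 0)/2.2 + (V_1 - 0)/4700 = 0
Collecting terms: 0.4567 × V_1 = 0.02941  =>  V_1 = 0.0644 V
Power in each resistor, P = (ΔV)²/R:
  P_R1 = (15 - 0.0644)²/510 = 0.4374 W
  P_R2 = (0.0644 - 0)²/2.2 = 0.001885 W
  P_R3 = (0.0644 - 0)²/4700 = 0.0000008824 W
P_total = P_R1 + P_R2 + P_R3 = 0.4393 W

Final answer: 0.4393 W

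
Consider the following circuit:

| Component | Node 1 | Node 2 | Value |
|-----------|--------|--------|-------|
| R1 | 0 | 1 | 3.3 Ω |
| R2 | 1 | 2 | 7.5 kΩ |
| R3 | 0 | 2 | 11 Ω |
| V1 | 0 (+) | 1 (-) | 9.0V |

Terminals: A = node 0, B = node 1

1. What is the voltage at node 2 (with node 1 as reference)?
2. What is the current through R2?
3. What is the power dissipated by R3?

Nodal analysis, taking node 1 as the 0 V reference.
Source V1 fixes V_0 = 9 V.
KCL at each unknown node (sum of currents leaving = 0; resistances in Ω):
  Node 2: (V_2 - 0)/7500 + (V_2 - 9)/11 = 0
Collecting terms: 0.09104 × V_2 = 0.8182  =>  V_2 = 8.987 V
Part 1:
  Read off the nodal solution: V_2 = 8.987 V
Part 2:
  I_R2 = (V_1 - V_2)/R2 = (0 - 8.987)/7500 = -0.001198 A
  Magnitude: I_R2 = 0.001198 A
Part 3:
  I_R3 = (V_0 - V_2)/R3 = (9 - 8.987)/11 = 0.001198 A
  P_R3 = I_R3² × R3 = (0.001198)² × 11 = 0.00001579 W

Final answers:
1. V_2 = 8.987 V
2. I_R2 = 0.001198 A
3. P_R3 = 1.579e-05 W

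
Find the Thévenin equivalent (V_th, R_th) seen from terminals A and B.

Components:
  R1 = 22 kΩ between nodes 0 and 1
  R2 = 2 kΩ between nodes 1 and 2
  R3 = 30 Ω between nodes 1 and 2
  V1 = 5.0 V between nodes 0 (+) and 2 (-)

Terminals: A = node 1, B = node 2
Step 1 — V_th is the open-circuit voltage V_A - V_B (nothing connected across the terminals).
Nodal analysis, taking node 2 as the 0 V reference.
Source V1 fixes V_0 = 5 V.
KCL at each unknown node (sum of currents leaving = 0; resistances in Ω):
  Node 1: (V_1 - 5)/22000 + (V_1 - 0)/2000 + (V_1 - 0)/30 = 0
Collecting terms: 0.03388 × V_1 = 0.0002273  =>  V_1 = 0.006708 V
V_th = V_1 - V_2 = 0.006708 - 0 = 0.006708 V
Step 2 — R_th: zero the source — replace V1 by a short circuit (node 2 merges into node 0) — and find the resistance seen between A (node 1) and B (node 0).
Reduce the network between node 1 (A) and node 0 (B) by series/parallel combination:
  Rp1 = R1 ‖ R2 ‖ R3 (parallel, all between nodes 0 and 1) = 1/(1/22000 + 1/2000 + 1/30) = 29.52 Ω
R_th = 29.52 Ω

Final answer: V_th = 0.006708 V, R_th = 29.52 Ω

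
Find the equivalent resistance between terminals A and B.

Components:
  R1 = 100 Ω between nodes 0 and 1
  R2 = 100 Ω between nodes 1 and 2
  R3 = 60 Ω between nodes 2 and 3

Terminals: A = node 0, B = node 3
Reduce the network between node 0 (A) and node 3 (B) by series/parallel combination:
  Rs1 = R1 + R2 (series, joined only at node 1) = 100 + 100 = 200 Ω
  Rs2 = R3 + Rs1 (series, joined only at node 2) = 60 + 200 = 260 Ω
R_eq = 260 Ω

Final answer: 260 Ω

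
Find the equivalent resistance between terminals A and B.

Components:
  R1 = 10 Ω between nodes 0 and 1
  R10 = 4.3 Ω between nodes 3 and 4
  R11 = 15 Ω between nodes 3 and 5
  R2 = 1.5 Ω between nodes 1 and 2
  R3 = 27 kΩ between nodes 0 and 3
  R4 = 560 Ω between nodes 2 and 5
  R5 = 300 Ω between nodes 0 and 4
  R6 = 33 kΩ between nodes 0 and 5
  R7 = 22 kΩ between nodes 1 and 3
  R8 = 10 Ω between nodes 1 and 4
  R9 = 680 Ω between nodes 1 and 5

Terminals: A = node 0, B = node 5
The network is not a plain series/parallel combination. Inject a 1 A test current into terminal A (node 0) and return it from terminal B (node 5); then R_eq = V_A / (1 A).
Nodal analysis, taking node 5 as the 0 V reference.
Current source I_test pushes 1 A into node 0 and draws it out of node 5.
KCL at each unknown node (sum of currents leaving = 0; resistances in Ω):
  Node 0: (V_0 - V_1)/10 + (V_0 - V_3)/27000 + (V_0 - V_4)/300 + (V_0 - 0)/33000 - 1 = 0
  Node 1: (V_1 - V_0)/10 + (V_1 - V_2)/1.5 + (V_1 - V_3)/22000 + (V_1 - V_4)/10 + (V_1 - 0)/680 = 0
  Node 2: (V_2 - V_1)/1.5 + (V_2 - 0)/560 = 0
  Node 3: (V_3 - V_0)/27000 + (V_3 - V_1)/22000 + (V_3 - V_4)/4.3 + (V_3 - 0)/15 = 0
  Node 4: (V_4 - V_0)/300 + (V_4 - V_1)/10 + (V_4 - V_3)/4.3 = 0
Collecting terms (coefficients in siemens):
  0.1034·V_0 - 0.1·V_1 - 0.00003704·V_3 - 0.003333·V_4 = 1
  0.8682·V_1 - 0.1·V_0 - 0.6667·V_2 - 0.00004545·V_3 - 0.1·V_4 = 0
  0.6685·V_2 - 0.6667·V_1 = 0
  0.2993·V_3 - 0.00003704·V_0 - 0.00004545·V_1 - 0.2326·V_4 = 0
  0.3359·V_4 - 0.003333·V_0 - 0.1·V_1 - 0.2326·V_3 = 0
Solving these 5 simultaneous equations (Gaussian elimination) gives:
  V_0 = 35.54 V, V_1 = 26.16 V, V_2 = 26.09 V, V_3 = 13.71 V
  V_4 = 17.63 V
R_eq = V_0 / 1 A = 35.54 Ω

Final answer: 35.54 Ω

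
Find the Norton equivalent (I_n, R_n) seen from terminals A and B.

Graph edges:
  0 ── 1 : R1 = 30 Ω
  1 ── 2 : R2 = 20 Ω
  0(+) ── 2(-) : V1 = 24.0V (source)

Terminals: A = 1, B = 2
Find the Thévenin equivalent first; then I_n = V_th/R_th and R_n = R_th.
Step 1 — V_th is the open-circuit voltage V_A - V_B (nothing connected across the terminals).
Nodal analysis, taking node 2 as the 0 V reference.
Source V1 fixes V_0 = 24 V.
KCL at each unknown node (sum of currents leaving = 0; resistances in Ω):
  Node 1: (V_1 - 24)/30 + (V_1 - 0)/20 = 0
Collecting terms: 0.08333 × V_1 = 0.8  =>  V_1 = 9.6 V
V_th = V_1 - V_2 = 9.6 - 0 = 9.6 V
Step 2 — R_th: zero the source — replace V1 by a short circuit (node 2 merges into node 0) — and find the resistance seen between A (node 1) and B (node 0).
Reduce the network between node 1 (A) and node 0 (B) by series/parallel combination:
  Rp1 = R1 ‖ R2 (parallel, both between nodes 0 and 1) = 1/(1/30 + 1/20) = 12 Ω
R_th = 12 Ω
I_n = V_th/R_th = 9.6/12 = 0.8 A, and R_n = R_th = 12 Ω

Final answer: I_n = 0.8 A, R_n = 12 Ω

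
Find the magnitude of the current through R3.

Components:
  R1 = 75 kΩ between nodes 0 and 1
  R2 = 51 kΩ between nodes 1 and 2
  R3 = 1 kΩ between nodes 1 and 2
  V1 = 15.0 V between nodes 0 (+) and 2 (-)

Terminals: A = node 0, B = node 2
Nodal analysis, taking node 2 as the 0 V reference.
Source V1 fixes V_0 = 15 V.
KCL at each unknown node (sum of currents leaving = 0; resistances in Ω):
  Node 1: (V_1 - 15)/75000 + (V_1 - 0)/51000 + (V_1 - 0)/1000 = 0
Collecting terms: 0.001033 × V_1 = 0.0002  =>  V_1 = 0.1936 V
I_R3 = (V_1 - V_2)/R3 = (0.1936 - 0)/1000 = 0.0001936 A
|I_R3| = 0.0001936 A

Final answer: |I_R3| = 0.0001936 A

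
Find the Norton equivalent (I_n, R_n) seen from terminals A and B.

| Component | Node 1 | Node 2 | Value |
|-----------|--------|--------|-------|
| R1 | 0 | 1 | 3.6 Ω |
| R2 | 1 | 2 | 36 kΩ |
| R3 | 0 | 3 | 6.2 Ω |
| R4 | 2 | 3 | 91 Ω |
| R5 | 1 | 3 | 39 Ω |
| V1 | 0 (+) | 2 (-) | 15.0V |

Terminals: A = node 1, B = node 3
Find the Thévenin equivalent first; then I_n = V_th/R_th and R_n = R_th.
Step 1 — V_th is the open-circuit voltage V_A - V_B (nothing connected across the terminals).
Nodal analysis, taking node 2 as the 0 V reference.
Source V1 fixes V_0 = 15 V.
KCL at each unknown node (sum of currents leaving = 0; resistances in Ω):
  Node 1: (V_1 - 15)/3.6 + (V_1 - 0)/36000 + (V_1 - V_3)/39 = 0
  Node 3: (V_3 - 15)/6.2 + (V_3 - 0)/91 + (V_3 - V_1)/39 = 0
Collecting terms (coefficients in siemens):
  0.3034·V_1 - 0.02564·V_3 = 4.167
  0.1979·V_3 - 0.02564·V_1 = 2.419
Determinant D = (0.3034)(0.1979) - (-0.02564)(-0.02564) = 0.0594
V_1 = [(4.167)(0.1979) - (-0.02564)(2.419)]/D = 14.93 V
V_3 = [(0.3034)(2.419) - (4.167)(-0.02564)]/D = 14.16 V
V_th = V_1 - V_3 = 14.93 - 14.16 = 0.7697 V
Step 2 — R_th: zero the source — replace V1 by a short circuit (node 2 merges into node 0) — and find the resistance seen between A (node 1) and B (node 3).
Reduce the network between node 1 (A) and node 3 (B) by series/parallel combination:
  Rp1 = R1 ‖ R2 (parallel, both between nodes 0 and 1) = 1/(1/3.6 + 1/36000) = 3.6 Ω
  Rp2 = R3 ‖ R4 (parallel, both between nodes 0 and 3) = 1/(1/6.2 + 1/91) = 5.805 Ω
  Rs1 = Rp1 + Rp2 (series, joined only at node 0) = 3.6 + 5.805 = 9.404 Ω
  Rp3 = R5 ‖ Rs1 (parallel, both between nodes 1 and 3) = 1/(1/39 + 1/9.404) = 7.577 Ω
R_th = 7.577 Ω
I_n = V_th/R_th = 0.7697/7.577 = 0.1016 A, and R_n = R_th = 7.577 Ω

Final answer: I_n = 0.1016 A, R_n = 7.577 Ω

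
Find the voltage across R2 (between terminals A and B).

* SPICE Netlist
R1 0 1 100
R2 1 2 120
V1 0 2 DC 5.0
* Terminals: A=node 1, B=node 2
R1 and R2 are in series across V1 (node 0 → node 1 → node 2), and the output A–B is taken across R2, so this is a voltage divider.
Series current: I = V1/(R1 + R2) = 5/(100 + 120) = 5/220 = 0.02273 A
V_R2 = I × R2 = V1 × R2/(R1 + R2) = 5 × 120/220 = 2.727 V

Final answer: 2.727 V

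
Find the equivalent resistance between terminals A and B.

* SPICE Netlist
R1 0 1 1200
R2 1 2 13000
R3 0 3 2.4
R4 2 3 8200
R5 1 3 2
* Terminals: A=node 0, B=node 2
The network is not a plain series/parallel combination. Inject a 1 A test current into terminal A (node 0) and return it from terminal B (node 2); then R_eq = V_A / (1 A).
Nodal analysis, taking node 2 as the 0 V reference.
Current source I_test pushes 1 A into node 0 and draws it out of node 2.
KCL at each unknown node (sum of currents leaving = 0; resistances in Ω):
  Node 0: (V_0 - V_1)/1200 + (V_0 - V_3)/2.4 - 1 = 0
  Node 1: (V_1 - V_0)/1200 + (V_1 - 0)/13000 + (V_1 - V_3)/2 = 0
  Node 3: (V_3 - V_0)/2.4 + (V_3 - V_1)/2 + (V_3 - 0)/8200 = 0
Collecting terms (coefficients in siemens):
  0.4175·V_0 - 0.0008333·V_1 - 0.4167·V_3 = 1
  0.5009·V_1 - 0.0008333·V_0 - 0.5·V_3 = 0
  0.9168·V_3 - 0.4167·V_0 - 0.5·V_1 = 0
Solving these 3 simultaneous equations (Gaussian elimination) gives:
  V_0 = 5031 V, V_1 = 5028 V, V_3 = 5029 V
R_eq = V_0 / 1 A = 5031 Ω = 5.031 kΩ

Final answer: 5.031 kΩ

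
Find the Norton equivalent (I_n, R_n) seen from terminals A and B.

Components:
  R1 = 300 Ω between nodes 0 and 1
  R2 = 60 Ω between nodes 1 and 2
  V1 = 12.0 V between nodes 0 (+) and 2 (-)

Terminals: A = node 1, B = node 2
Find the Thévenin equivalent first; then I_n = V_th/R_th and R_n = R_th.
Step 1 — V_th is the open-circuit voltage V_A - V_B (nothing connected across the terminals).
Nodal analysis, taking node 2 as the 0 V reference.
Source V1 fixes V_0 = 12 V.
KCL at each unknown node (sum of currents leaving = 0; resistances in Ω):
  Node 1: (V_1 - 12)/300 + (V_1 - 0)/60 = 0
Collecting terms: 0.02 × V_1 = 0.04  =>  V_1 = 2 V
V_th = V_1 - V_2 = 2 - 0 = 2 V
Step 2 — R_th: zero the source — replace V1 by a short circuit (node 2 merges into node 0) — and find the resistance seen between A (node 1) and B (node 0).
Reduce the network between node 1 (A) and node 0 (B) by series/parallel combination:
  Rp1 = R1 ‖ R2 (parallel, both between nodes 0 and 1) = 1/(1/300 + 1/60) = 50 Ω
R_th = 50 Ω
I_n = V_th/R_th = 2/50 = 0.04 A, and R_n = R_th = 50 Ω

Final answer: I_n = 0.04 A, R_n = 50 Ω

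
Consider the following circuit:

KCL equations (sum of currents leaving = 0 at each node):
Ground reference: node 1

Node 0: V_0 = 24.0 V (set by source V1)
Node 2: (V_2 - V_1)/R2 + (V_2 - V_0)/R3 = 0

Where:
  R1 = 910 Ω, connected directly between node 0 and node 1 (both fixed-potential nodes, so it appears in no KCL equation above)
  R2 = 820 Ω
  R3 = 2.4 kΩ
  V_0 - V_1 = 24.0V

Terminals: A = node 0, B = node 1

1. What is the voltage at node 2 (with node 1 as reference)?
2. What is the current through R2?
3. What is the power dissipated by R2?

Nodal analysis, taking node 1 as the 0 V reference.
Source V1 fixes V_0 = 24 V.
KCL at each unknown node (sum of currents leaving = 0; resistances in Ω):
  Node 2: (V_2 - 0)/820 + (V_2 - 24)/2400 = 0
Collecting terms: 0.001636 × V_2 = 0.01  =>  V_2 = 6.112 V
Part 1:
  Read off the nodal solution: V_2 = 6.112 V
Part 2:
  I_R2 = (V_1 - V_2)/R2 = (0 - 6.112)/820 = -0.007453 A
  Magnitude: I_R2 = 0.007453 A
Part 3:
  I_R2 = (V_1 - V_2)/R2 = (0 - 6.112)/820 = -0.007453 A
  P_R2 = I_R2² × R2 = (-0.007453)² × 820 = 0.04555 W

Final answers:
1. V_2 = 6.112 V
2. I_R2 = 0.007453 A
3. P_R2 = 0.04555 W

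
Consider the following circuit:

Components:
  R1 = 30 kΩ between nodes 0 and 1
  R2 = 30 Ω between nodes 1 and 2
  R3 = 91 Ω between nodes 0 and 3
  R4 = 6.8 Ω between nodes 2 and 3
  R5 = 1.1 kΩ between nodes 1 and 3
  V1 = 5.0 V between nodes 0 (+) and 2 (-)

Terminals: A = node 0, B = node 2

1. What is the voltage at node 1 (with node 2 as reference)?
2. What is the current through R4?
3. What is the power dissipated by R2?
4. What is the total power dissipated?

Nodal analysis, taking node 2 as the 0 V reference.
Source V1 fixes V_0 = 5 V.
KCL at each unknown node (sum of currents leaving = 0; resistances in Ω):
  Node 1: (V_1 - 5)/30000 + (V_1 - 0)/30 + (V_1 - V_3)/1100 = 0
  Node 3: (V_3 - 5)/91 + (V_3 - 0)/6.8 + (V_3 - V_1)/1100 = 0
Collecting terms (coefficients in siemens):
  0.03428·V_1 - 0.0009091·V_3 = 0.0001667
  0.159·V_3 - 0.0009091·V_1 = 0.05495
Determinant D = (0.03428)(0.159) - (-0.0009091)(-0.0009091) = 0.005448
V_1 = [(0.0001667)(0.159) - (-0.0009091)(0.05495)]/D = 0.01403 V
V_3 = [(0.03428)(0.05495) - (0.0001667)(-0.0009091)]/D = 0.3457 V
Part 1:
  Read off the nodal solution: V_1 = 0.01403 V
Part 2:
  I_R4 = (V_2 - V_3)/R4 = (0 - 0.3457)/6.8 = -0.05084 A
  Magnitude: I_R4 = 0.05084 A
Part 3:
  I_R2 = (V_1 - V_2)/R2 = (0.01403 - 0)/30 = 0.0004678 A
  P_R2 = I_R2² × R2 = (0.0004678)² × 30 = 0.000006564 W
Part 4:
  Power in each resistor, P = (ΔV)²/R:
    P_R1 = (5 - 0.01403)²/30000 = 0.0008287 W
    P_R2 = (0.01403 - 0)²/30 = 0.000006564 W
    P_R3 = (5 - 0.3457)²/91 = 0.238 W
    P_R4 = (0 - 0.3457)²/6.8 = 0.01758 W
    P_R5 = (0.01403 - 0.3457)²/1100 = 0.0001 W
  P_total = P_R1 + P_R2 + P_R3 + P_R4 + P_R5 = 0.2566 W

Final answers:
1. V_1 = 0.01403 V
2. I_R4 = 0.05084 A
3. P_R2 = 6.564e-06 W
4. P_total = 0.2566 W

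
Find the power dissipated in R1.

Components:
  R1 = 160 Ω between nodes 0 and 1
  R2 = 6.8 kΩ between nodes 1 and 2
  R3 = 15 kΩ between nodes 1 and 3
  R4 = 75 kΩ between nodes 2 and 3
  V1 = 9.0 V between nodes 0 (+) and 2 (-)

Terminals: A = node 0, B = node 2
Nodal analysis, taking node 2 as the 0 V reference.
Source V1 fixes V_0 = 9 V.
KCL at each unknown node (sum of currents leaving = 0; resistances in Ω):
  Node 1: (V_1 - 9)/160 + (V_1 - 0)/6800 + (V_1 - V_3)/15000 = 0
  Node 3: (V_3 - V_1)/15000 + (V_3 - 0)/75000 = 0
Collecting terms (coefficients in siemens):
  0.006464·V_1 - 0.00006667·V_3 = 0.05625
  0.00008·V_3 - 0.00006667·V_1 = 0
Determinant D = (0.006464)(0.00008) - (-0.00006667)(-0.00006667) = 0.0000005127
V_1 = [(0.05625)(0.00008) - (-0.00006667)(0)]/D = 8.778 V
V_3 = [(0.006464)(0) - (0.05625)(-0.00006667)]/D = 7.315 V
I_R1 = (V_0 - V_1)/R1 = (9 - 8.778)/160 = 0.001388 A
P_R1 = I_R1² × R1 = (0.001388)² × 160 = 0.0003084 W

Final answer: 0.0003084 W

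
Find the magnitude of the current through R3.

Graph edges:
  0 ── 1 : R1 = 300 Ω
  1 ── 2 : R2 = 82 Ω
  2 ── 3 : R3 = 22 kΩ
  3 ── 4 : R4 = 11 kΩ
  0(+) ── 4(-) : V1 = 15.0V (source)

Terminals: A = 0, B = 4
Nodal analysis, taking node 4 as the 0 V reference.
Source V1 fixes V_0 = 15 V.
KCL at each unknown node (sum of currents leaving = 0; resistances in Ω):
  Node 1: (V_1 - 15)/300 + (V_1 - V_2)/82 = 0
  Node 2: (V_2 - V_1)/82 + (V_2 - V_3)/22000 = 0
  Node 3: (V_3 - V_2)/22000 + (V_3 - 0)/11000 = 0
Collecting terms (coefficients in siemens):
  0.01553·V_1 - 0.0122·V_2 = 0.05
  0.01224·V_2 - 0.0122·V_1 - 0.00004545·V_3 = 0
  0.0001364·V_3 - 0.00004545·V_2 = 0
Solving these 3 simultaneous equations (Gaussian elimination) gives:
  V_1 = 14.87 V, V_2 = 14.83 V, V_3 = 4.943 V
I_R3 = (V_2 - V_3)/R3 = (14.83 - 4.943)/22000 = 0.0004493 A
|I_R3| = 0.0004493 A

Final answer: |I_R3| = 0.0004493 A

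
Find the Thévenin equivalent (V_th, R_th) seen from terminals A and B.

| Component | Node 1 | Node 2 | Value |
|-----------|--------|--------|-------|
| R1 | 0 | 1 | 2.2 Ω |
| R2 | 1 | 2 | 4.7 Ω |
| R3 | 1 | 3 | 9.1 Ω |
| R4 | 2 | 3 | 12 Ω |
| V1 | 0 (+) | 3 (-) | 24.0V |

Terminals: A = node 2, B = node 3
Step 1 — V_th is the open-circuit voltage V_A - V_B (nothing connected across the terminals).
Nodal analysis, taking node 3 as the 0 V reference.
Source V1 fixes V_0 = 24 V.
KCL at each unknown node (sum of currents leaving = 0; resistances in Ω):
  Node 1: (V_1 - 24)/2.2 + (V_1 - V_2)/4.7 + (V_1 - 0)/9.1 = 0
  Node 2: (V_2 - V_1)/4.7 + (V_2 - 0)/12 = 0
Collecting terms (coefficients in siemens):
  0.7772·V_1 - 0.2128·V_2 = 10.91
  0.2961·V_2 - 0.2128·V_1 = 0
Determinant D = (0.7772)(0.2961) - (-0.2128)(-0.2128) = 0.1849
V_1 = [(10.91)(0.2961) - (-0.2128)(0)]/D = 17.47 V
V_2 = [(0.7772)(0) - (10.91)(-0.2128)]/D = 12.56 V
V_th = V_2 - V_3 = 12.56 - 0 = 12.56 V
Step 2 — R_th: zero the source — replace V1 by a short circuit (node 3 merges into node 0) — and find the resistance seen between A (node 2) and B (node 0).
Reduce the network between node 2 (A) and node 0 (B) by series/parallel combination:
  Rp1 = R1 ‖ R3 (parallel, both between nodes 0 and 1) = 1/(1/2.2 + 1/9.1) = 1.772 Ω
  Rs1 = R2 + Rp1 (series, joined only at node 1) = 4.7 + 1.772 = 6.472 Ω
  Rp2 = R4 ‖ Rs1 (parallel, both between nodes 0 and 2) = 1/(1/12 + 1/6.472) = 4.204 Ω
R_th = 4.204 Ω

Final answer: V_th = 12.56 V, R_th = 4.204 Ω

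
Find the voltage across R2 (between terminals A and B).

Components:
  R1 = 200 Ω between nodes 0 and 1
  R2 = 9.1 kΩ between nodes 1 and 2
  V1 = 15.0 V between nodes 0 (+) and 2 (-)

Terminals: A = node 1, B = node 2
R1 and R2 are in series across V1 (node 0 → node 1 → node 2), and the output A–B is taken across R2, so this is a voltage divider.
Series current: I = V1/(R1 + R2) = 15/(200 + 9100) = 15/9300 = 0.001613 A
V_R2 = I × R2 = V1 × R2/(R1 + R2) = 15 × 9100/9300 = 14.68 V

Final answer: 14.68 V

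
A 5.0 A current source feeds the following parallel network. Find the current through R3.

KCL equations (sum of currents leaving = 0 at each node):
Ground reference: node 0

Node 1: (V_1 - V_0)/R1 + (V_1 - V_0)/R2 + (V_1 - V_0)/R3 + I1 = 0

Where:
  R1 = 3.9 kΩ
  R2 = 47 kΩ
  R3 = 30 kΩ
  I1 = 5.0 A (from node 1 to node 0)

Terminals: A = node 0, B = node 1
All resistors sit directly between nodes 0 and 1, so they are in parallel and share one voltage V; the full source current 5 A splits among them.
1/R_par = 1/3900 + 1/47000 + 1/30000 = 0.000311 S  =>  R_par = 3215 Ω
V = I × R_par = 5 × 3215 = 16080 V
I_R3 = V/R3 = 16080/30000 = 0.5359 A

Final answer: 0.5359 A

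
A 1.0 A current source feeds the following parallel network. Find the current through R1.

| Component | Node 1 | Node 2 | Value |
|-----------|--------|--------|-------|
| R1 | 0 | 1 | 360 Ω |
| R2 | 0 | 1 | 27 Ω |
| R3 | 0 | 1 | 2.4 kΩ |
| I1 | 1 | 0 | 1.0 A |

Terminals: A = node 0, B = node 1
All resistors sit directly between nodes 0 and 1, so they are in parallel and share one voltage V; the full source current 1 A splits among them.
1/R_par = 1/360 + 1/27 + 1/2400 = 0.04023 S  =>  R_par = 24.86 Ω
V = I × R_par = 1 × 24.86 = 24.86 V
I_R1 = V/R1 = 24.86/360 = 0.06904 A

Final answer: 0.06904 A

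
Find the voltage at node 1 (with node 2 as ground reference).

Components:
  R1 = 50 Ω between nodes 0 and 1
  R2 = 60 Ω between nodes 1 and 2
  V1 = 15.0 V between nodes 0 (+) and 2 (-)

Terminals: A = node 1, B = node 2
Nodal analysis, taking node 2 as the 0 V reference.
Source V1 fixes V_0 = 15 V.
KCL at each unknown node (sum of currents leaving = 0; resistances in Ω):
  Node 1: (V_1 - 15)/50 + (V_1 - 0)/60 = 0
Collecting terms: 0.03667 × V_1 = 0.3  =>  V_1 = 8.182 V
The requested potential is V_1 = 8.182 V.

Final answer: V_1 = 8.182 V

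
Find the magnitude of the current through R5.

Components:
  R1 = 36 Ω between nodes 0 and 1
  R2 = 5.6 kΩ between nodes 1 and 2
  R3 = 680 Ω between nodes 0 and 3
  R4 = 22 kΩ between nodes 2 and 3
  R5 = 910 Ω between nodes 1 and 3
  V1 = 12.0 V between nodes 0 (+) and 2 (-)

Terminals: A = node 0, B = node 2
Nodal analysis, taking node 2 as the 0 V reference.
Source V1 fixes V_0 = 12 V.
KCL at each unknown node (sum of currents leaving = 0; resistances in Ω):
  Node 1: (V_1 - 12)/36 + (V_1 - 0)/5600 + (V_1 - V_3)/910 = 0
  Node 3: (V_3 - 12)/680 + (V_3 - 0)/22000 + (V_3 - V_1)/910 = 0
Collecting terms (coefficients in siemens):
  0.02906·V_1 - 0.001099·V_3 = 0.3333
  0.002615·V_3 - 0.001099·V_1 = 0.01765
Determinant D = (0.02906)(0.002615) - (-0.001099)(-0.001099) = 0.00007477
V_1 = [(0.3333)(0.002615) - (-0.001099)(0.01765)]/D = 11.92 V
V_3 = [(0.02906)(0.01765) - (0.3333)(-0.001099)]/D = 11.76 V
I_R5 = (V_1 - V_3)/R5 = (11.92 - 11.76)/910 = 0.0001764 A
|I_R5| = 0.0001764 A

Final answer: |I_R5| = 0.0001764 A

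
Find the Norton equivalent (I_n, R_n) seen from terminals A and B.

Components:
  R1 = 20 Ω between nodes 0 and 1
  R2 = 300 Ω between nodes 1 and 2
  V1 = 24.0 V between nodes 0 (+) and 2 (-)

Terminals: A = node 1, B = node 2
Find the Thévenin equivalent first; then I_n = V_th/R_th and R_n = R_th.
Step 1 — V_th is the open-circuit voltage V_A - V_B (nothing connected across the terminals).
Nodal analysis, taking node 2 as the 0 V reference.
Source V1 fixes V_0 = 24 V.
KCL at each unknown node (sum of currents leaving = 0; resistances in Ω):
  Node 1: (V_1 - 24)/20 + (V_1 - 0)/300 = 0
Collecting terms: 0.05333 × V_1 = 1.2  =>  V_1 = 22.5 V
V_th = V_1 - V_2 = 22.5 - 0 = 22.5 V
Step 2 — R_th: zero the source — replace V1 by a short circuit (node 2 merges into node 0) — and find the resistance seen between A (node 1) and B (node 0).
Reduce the network between node 1 (A) and node 0 (B) by series/parallel combination:
  Rp1 = R1 ‖ R2 (parallel, both between nodes 0 and 1) = 1/(1/20 + 1/300) = 18.75 Ω
R_th = 18.75 Ω
I_n = V_th/R_th = 22.5/18.75 = 1.2 A, and R_n = R_th = 18.75 Ω

Final answer: I_n = 1.2 A, R_n = 18.75 Ω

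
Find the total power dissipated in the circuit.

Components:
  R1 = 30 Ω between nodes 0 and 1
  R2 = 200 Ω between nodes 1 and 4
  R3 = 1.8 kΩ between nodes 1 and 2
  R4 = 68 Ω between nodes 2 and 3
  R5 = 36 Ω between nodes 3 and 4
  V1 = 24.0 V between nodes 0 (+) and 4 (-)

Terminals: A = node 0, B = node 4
Nodal analysis, taking node 4 as the 0 V reference.
Source V1 fixes V_0 = 24 V.
KCL at each unknown node (sum of currents leaving = 0; resistances in Ω):
  Node 1: (V_1 - 24)/30 + (V_1 - 0)/200 + (V_1 - V_2)/1800 = 0
  Node 2: (V_2 - V_1)/1800 + (V_2 - V_3)/68 = 0
  Node 3: (V_3 - V_2)/68 + (V_3 - 0)/36 = 0
Collecting terms (coefficients in siemens):
  0.03889·V_1 - 0.0005556·V_2 = 0.8
  0.01526·V_2 - 0.0005556·V_1 - 0.01471·V_3 = 0
  0.04248·V_3 - 0.01471·V_2 = 0
Solving these 3 simultaneous equations (Gaussian elimination) gives:
  V_1 = 20.59 V, V_2 = 1.125 V, V_3 = 0.3893 V
Power in each resistor, P = (ΔV)²/R:
  P_R1 = (24 - 20.59)²/30 = 0.3882 W
  P_R2 = (20.59 - 0)²/200 = 2.119 W
  P_R3 = (20.59 - 1.125)²/1800 = 0.2104 W
  P_R4 = (1.125 - 0.3893)²/68 = 0.00795 W
  P_R5 = (0.3893 - 0)²/36 = 0.004209 W
P_total = P_R1 + P_R2 + P_R3 + P_R4 + P_R5 = 2.73 W

Final answer: 2.73 W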